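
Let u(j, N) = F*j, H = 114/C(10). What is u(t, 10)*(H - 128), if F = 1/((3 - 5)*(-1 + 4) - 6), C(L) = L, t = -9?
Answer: -1749/20 ≈ -87.450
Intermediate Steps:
H = 57/5 (H = 114/10 = 114*(1/10) = 57/5 ≈ 11.400)
F = -1/12 (F = 1/(-2*3 - 6) = 1/(-6 - 6) = 1/(-12) = -1/12 ≈ -0.083333)
u(j, N) = -j/12
u(t, 10)*(H - 128) = (-1/12*(-9))*(57/5 - 128) = (3/4)*(-583/5) = -1749/20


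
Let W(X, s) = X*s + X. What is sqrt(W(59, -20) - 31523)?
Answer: 2*I*sqrt(8161) ≈ 180.68*I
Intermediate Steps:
W(X, s) = X + X*s
sqrt(W(59, -20) - 31523) = sqrt(59*(1 - 20) - 31523) = sqrt(59*(-19) - 31523) = sqrt(-1121 - 31523) = sqrt(-32644) = 2*I*sqrt(8161)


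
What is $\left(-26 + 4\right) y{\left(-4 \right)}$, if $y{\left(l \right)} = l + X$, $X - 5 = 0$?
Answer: $-22$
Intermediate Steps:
$X = 5$ ($X = 5 + 0 = 5$)
$y{\left(l \right)} = 5 + l$ ($y{\left(l \right)} = l + 5 = 5 + l$)
$\left(-26 + 4\right) y{\left(-4 \right)} = \left(-26 + 4\right) \left(5 - 4\right) = \left(-22\right) 1 = -22$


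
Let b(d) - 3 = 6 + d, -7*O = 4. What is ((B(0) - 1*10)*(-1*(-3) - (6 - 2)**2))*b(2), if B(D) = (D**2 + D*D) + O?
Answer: 10582/7 ≈ 1511.7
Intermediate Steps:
O = -4/7 (O = -1/7*4 = -4/7 ≈ -0.57143)
B(D) = -4/7 + 2*D**2 (B(D) = (D**2 + D*D) - 4/7 = (D**2 + D**2) - 4/7 = 2*D**2 - 4/7 = -4/7 + 2*D**2)
b(d) = 9 + d (b(d) = 3 + (6 + d) = 9 + d)
((B(0) - 1*10)*(-1*(-3) - (6 - 2)**2))*b(2) = (((-4/7 + 2*0**2) - 1*10)*(-1*(-3) - (6 - 2)**2))*(9 + 2) = (((-4/7 + 2*0) - 10)*(3 - 1*4**2))*11 = (((-4/7 + 0) - 10)*(3 - 1*16))*11 = ((-4/7 - 10)*(3 - 16))*11 = -74/7*(-13)*11 = (962/7)*11 = 10582/7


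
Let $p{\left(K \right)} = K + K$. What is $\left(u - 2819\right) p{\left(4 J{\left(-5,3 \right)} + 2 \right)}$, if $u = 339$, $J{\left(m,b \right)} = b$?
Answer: $-69440$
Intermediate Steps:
$p{\left(K \right)} = 2 K$
$\left(u - 2819\right) p{\left(4 J{\left(-5,3 \right)} + 2 \right)} = \left(339 - 2819\right) 2 \left(4 \cdot 3 + 2\right) = \left(339 - 2819\right) 2 \left(12 + 2\right) = - 2480 \cdot 2 \cdot 14 = \left(-2480\right) 28 = -69440$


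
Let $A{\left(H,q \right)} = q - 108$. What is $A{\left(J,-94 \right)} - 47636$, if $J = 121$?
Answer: $-47838$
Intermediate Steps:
$A{\left(H,q \right)} = -108 + q$ ($A{\left(H,q \right)} = q - 108 = -108 + q$)
$A{\left(J,-94 \right)} - 47636 = \left(-108 - 94\right) - 47636 = -202 - 47636 = -47838$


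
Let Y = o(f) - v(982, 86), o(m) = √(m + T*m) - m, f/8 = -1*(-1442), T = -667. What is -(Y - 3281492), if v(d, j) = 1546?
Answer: 3294574 - 12*I*√53354 ≈ 3.2946e+6 - 2771.8*I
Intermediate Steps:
f = 11536 (f = 8*(-1*(-1442)) = 8*1442 = 11536)
o(m) = -m + 3*√74*√(-m) (o(m) = √(m - 667*m) - m = √(-666*m) - m = 3*√74*√(-m) - m = -m + 3*√74*√(-m))
Y = -13082 + 12*I*√53354 (Y = (-1*11536 + 3*√74*√(-1*11536)) - 1*1546 = (-11536 + 3*√74*√(-11536)) - 1546 = (-11536 + 3*√74*(4*I*√721)) - 1546 = (-11536 + 12*I*√53354) - 1546 = -13082 + 12*I*√53354 ≈ -13082.0 + 2771.8*I)
-(Y - 3281492) = -((-13082 + 12*I*√53354) - 3281492) = -(-3294574 + 12*I*√53354) = 3294574 - 12*I*√53354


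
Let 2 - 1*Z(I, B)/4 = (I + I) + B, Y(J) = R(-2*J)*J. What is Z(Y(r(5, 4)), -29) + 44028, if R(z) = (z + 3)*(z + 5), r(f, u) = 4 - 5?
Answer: 44432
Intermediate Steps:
r(f, u) = -1
R(z) = (3 + z)*(5 + z)
Y(J) = J*(15 - 16*J + 4*J**2) (Y(J) = (15 + (-2*J)**2 + 8*(-2*J))*J = (15 + 4*J**2 - 16*J)*J = (15 - 16*J + 4*J**2)*J = J*(15 - 16*J + 4*J**2))
Z(I, B) = 8 - 8*I - 4*B (Z(I, B) = 8 - 4*((I + I) + B) = 8 - 4*(2*I + B) = 8 - 4*(B + 2*I) = 8 + (-8*I - 4*B) = 8 - 8*I - 4*B)
Z(Y(r(5, 4)), -29) + 44028 = (8 - (-8)*(15 - 16*(-1) + 4*(-1)**2) - 4*(-29)) + 44028 = (8 - (-8)*(15 + 16 + 4*1) + 116) + 44028 = (8 - (-8)*(15 + 16 + 4) + 116) + 44028 = (8 - (-8)*35 + 116) + 44028 = (8 - 8*(-35) + 116) + 44028 = (8 + 280 + 116) + 44028 = 404 + 44028 = 44432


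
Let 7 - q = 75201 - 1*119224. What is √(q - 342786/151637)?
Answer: 2*√253091036047097/151637 ≈ 209.83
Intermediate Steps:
q = 44030 (q = 7 - (75201 - 1*119224) = 7 - (75201 - 119224) = 7 - 1*(-44023) = 7 + 44023 = 44030)
√(q - 342786/151637) = √(44030 - 342786/151637) = √(6676234324/151637) = 2*√253091036047097/151637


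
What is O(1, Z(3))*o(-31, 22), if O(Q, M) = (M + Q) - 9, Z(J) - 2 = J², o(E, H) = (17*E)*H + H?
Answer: -34716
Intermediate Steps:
o(E, H) = H + 17*E*H (o(E, H) = 17*E*H + H = H + 17*E*H)
Z(J) = 2 + J²
O(Q, M) = -9 + M + Q
O(1, Z(3))*o(-31, 22) = (-9 + (2 + 3²) + 1)*(22*(1 + 17*(-31))) = (-9 + (2 + 9) + 1)*(22*(1 - 527)) = (-9 + 11 + 1)*(22*(-526)) = 3*(-11572) = -34716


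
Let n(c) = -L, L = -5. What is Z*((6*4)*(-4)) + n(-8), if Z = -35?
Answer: 3365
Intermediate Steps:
n(c) = 5 (n(c) = -1*(-5) = 5)
Z*((6*4)*(-4)) + n(-8) = -35*6*4*(-4) + 5 = -840*(-4) + 5 = -35*(-96) + 5 = 3360 + 5 = 3365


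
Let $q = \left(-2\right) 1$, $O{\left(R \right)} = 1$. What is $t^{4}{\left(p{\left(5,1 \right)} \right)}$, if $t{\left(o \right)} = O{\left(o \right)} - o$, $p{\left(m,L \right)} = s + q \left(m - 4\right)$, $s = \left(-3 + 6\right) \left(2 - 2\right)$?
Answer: $81$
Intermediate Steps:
$q = -2$
$s = 0$ ($s = 3 \cdot 0 = 0$)
$p{\left(m,L \right)} = 8 - 2 m$ ($p{\left(m,L \right)} = 0 - 2 \left(m - 4\right) = 0 - 2 \left(-4 + m\right) = 0 - \left(-8 + 2 m\right) = 8 - 2 m$)
$t{\left(o \right)} = 1 - o$
$t^{4}{\left(p{\left(5,1 \right)} \right)} = \left(1 - \left(8 - 10\right)\right)^{4} = \left(1 - -2\right)^{4} = \left(1 + 2\right)^{4} = 3^{4} = 81$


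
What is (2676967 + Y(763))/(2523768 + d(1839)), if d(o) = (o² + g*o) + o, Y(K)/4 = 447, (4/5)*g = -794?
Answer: 5357510/8164641 ≈ 0.65618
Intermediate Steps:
g = -1985/2 (g = (5/4)*(-794) = -1985/2 ≈ -992.50)
Y(K) = 1788 (Y(K) = 4*447 = 1788)
d(o) = o² - 1983*o/2 (d(o) = (o² - 1985*o/2) + o = o² - 1983*o/2)
(2676967 + Y(763))/(2523768 + d(1839)) = (2676967 + 1788)/(2523768 + (½)*1839*(-1983 + 2*1839)) = 2678755/(2523768 + (½)*1839*(-1983 + 3678)) = 2678755/(2523768 + (½)*1839*1695) = 2678755/(2523768 + 3117105/2) = 2678755/(8164641/2) = 2678755*(2/8164641) = 5357510/8164641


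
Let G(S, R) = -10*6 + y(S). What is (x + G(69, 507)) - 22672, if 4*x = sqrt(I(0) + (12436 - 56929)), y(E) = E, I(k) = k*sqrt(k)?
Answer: -22663 + I*sqrt(44493)/4 ≈ -22663.0 + 52.733*I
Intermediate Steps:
I(k) = k**(3/2)
G(S, R) = -60 + S (G(S, R) = -10*6 + S = -60 + S)
x = I*sqrt(44493)/4 (x = sqrt(0**(3/2) + (12436 - 56929))/4 = sqrt(0 - 44493)/4 = sqrt(-44493)/4 = (I*sqrt(44493))/4 = I*sqrt(44493)/4 ≈ 52.733*I)
(x + G(69, 507)) - 22672 = (I*sqrt(44493)/4 + (-60 + 69)) - 22672 = (I*sqrt(44493)/4 + 9) - 22672 = (9 + I*sqrt(44493)/4) - 22672 = -22663 + I*sqrt(44493)/4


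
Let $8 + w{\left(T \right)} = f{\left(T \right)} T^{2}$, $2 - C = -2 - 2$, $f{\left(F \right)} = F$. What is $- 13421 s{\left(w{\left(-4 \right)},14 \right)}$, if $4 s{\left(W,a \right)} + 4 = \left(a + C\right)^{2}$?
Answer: $-1328679$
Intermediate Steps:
$C = 6$ ($C = 2 - \left(-2 - 2\right) = 2 - -4 = 2 + 4 = 6$)
$w{\left(T \right)} = -8 + T^{3}$ ($w{\left(T \right)} = -8 + T T^{2} = -8 + T^{3}$)
$s{\left(W,a \right)} = -1 + \frac{\left(6 + a\right)^{2}}{4}$ ($s{\left(W,a \right)} = -1 + \frac{\left(a + 6\right)^{2}}{4} = -1 + \frac{\left(6 + a\right)^{2}}{4}$)
$- 13421 s{\left(w{\left(-4 \right)},14 \right)} = - 13421 \left(-1 + \frac{\left(6 + 14\right)^{2}}{4}\right) = - 13421 \left(-1 + \frac{20^{2}}{4}\right) = - 13421 \left(-1 + \frac{1}{4} \cdot 400\right) = - 13421 \left(-1 + 100\right) = \left(-13421\right) 99 = -1328679$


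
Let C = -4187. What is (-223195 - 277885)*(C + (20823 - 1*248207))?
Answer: 116035596680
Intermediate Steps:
(-223195 - 277885)*(C + (20823 - 1*248207)) = (-223195 - 277885)*(-4187 + (20823 - 1*248207)) = -501080*(-4187 + (20823 - 248207)) = -501080*(-4187 - 227384) = -501080*(-231571) = 116035596680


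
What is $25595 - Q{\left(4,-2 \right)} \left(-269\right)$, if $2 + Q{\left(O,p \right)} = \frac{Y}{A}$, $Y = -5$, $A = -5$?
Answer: $25326$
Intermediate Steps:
$Q{\left(O,p \right)} = -1$ ($Q{\left(O,p \right)} = -2 - \frac{5}{-5} = -2 - -1 = -2 + 1 = -1$)
$25595 - Q{\left(4,-2 \right)} \left(-269\right) = 25595 - \left(-1\right) \left(-269\right) = 25595 - 269 = 25326$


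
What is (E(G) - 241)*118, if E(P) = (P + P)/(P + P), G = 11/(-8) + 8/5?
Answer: -28320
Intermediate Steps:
G = 9/40 (G = 11*(-⅛) + 8*(⅕) = -11/8 + 8/5 = 9/40 ≈ 0.22500)
E(P) = 1 (E(P) = (2*P)/((2*P)) = (2*P)*(1/(2*P)) = 1)
(E(G) - 241)*118 = (1 - 241)*118 = -240*118 = -28320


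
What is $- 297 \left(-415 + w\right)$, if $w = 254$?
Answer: $47817$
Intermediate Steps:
$- 297 \left(-415 + w\right) = - 297 \left(-415 + 254\right) = \left(-297\right) \left(-161\right) = 47817$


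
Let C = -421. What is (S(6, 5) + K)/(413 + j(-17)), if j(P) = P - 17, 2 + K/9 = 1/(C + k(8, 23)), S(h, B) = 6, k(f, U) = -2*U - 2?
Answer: -5637/177751 ≈ -0.031713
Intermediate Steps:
k(f, U) = -2 - 2*U
K = -8451/469 (K = -18 + 9/(-421 + (-2 - 2*23)) = -18 + 9/(-421 + (-2 - 46)) = -18 + 9/(-421 - 48) = -18 + 9/(-469) = -18 + 9*(-1/469) = -18 - 9/469 = -8451/469 ≈ -18.019)
j(P) = -17 + P
(S(6, 5) + K)/(413 + j(-17)) = (6 - 8451/469)/(413 + (-17 - 17)) = -5637/(469*(413 - 34)) = -5637/469/379 = -5637/469*1/379 = -5637/177751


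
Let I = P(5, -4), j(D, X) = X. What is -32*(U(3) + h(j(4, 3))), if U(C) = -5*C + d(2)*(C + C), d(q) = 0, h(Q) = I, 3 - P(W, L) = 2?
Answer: 448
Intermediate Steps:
P(W, L) = 1 (P(W, L) = 3 - 1*2 = 3 - 2 = 1)
I = 1
h(Q) = 1
U(C) = -5*C (U(C) = -5*C + 0*(C + C) = -5*C + 0*(2*C) = -5*C + 0 = -5*C)
-32*(U(3) + h(j(4, 3))) = -32*(-5*3 + 1) = -32*(-15 + 1) = -32*(-14) = 448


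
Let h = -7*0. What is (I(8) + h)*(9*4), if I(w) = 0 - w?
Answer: -288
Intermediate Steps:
I(w) = -w
h = 0
(I(8) + h)*(9*4) = (-1*8 + 0)*(9*4) = (-8 + 0)*36 = -8*36 = -288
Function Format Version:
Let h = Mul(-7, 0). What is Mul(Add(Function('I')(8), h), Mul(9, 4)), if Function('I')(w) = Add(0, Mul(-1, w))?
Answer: -288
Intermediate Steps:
Function('I')(w) = Mul(-1, w)
h = 0
Mul(Add(Function('I')(8), h), Mul(9, 4)) = Mul(Add(Mul(-1, 8), 0), Mul(9, 4)) = Mul(Add(-8, 0), 36) = Mul(-8, 36) = -288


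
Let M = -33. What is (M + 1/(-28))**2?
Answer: 855625/784 ≈ 1091.4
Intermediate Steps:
(M + 1/(-28))**2 = (-33 + 1/(-28))**2 = (-33 - 1/28)**2 = (-925/28)**2 = 855625/784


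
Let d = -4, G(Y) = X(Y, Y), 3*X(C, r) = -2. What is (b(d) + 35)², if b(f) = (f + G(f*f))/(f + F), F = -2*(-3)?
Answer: 9604/9 ≈ 1067.1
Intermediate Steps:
X(C, r) = -⅔ (X(C, r) = (⅓)*(-2) = -⅔)
G(Y) = -⅔
F = 6
b(f) = (-⅔ + f)/(6 + f) (b(f) = (f - ⅔)/(f + 6) = (-⅔ + f)/(6 + f))
(b(d) + 35)² = ((-⅔ - 4)/(6 - 4) + 35)² = (-14/3/2 + 35)² = ((½)*(-14/3) + 35)² = (-7/3 + 35)² = (98/3)² = 9604/9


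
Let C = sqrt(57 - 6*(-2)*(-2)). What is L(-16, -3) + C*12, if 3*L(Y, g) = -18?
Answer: -6 + 12*sqrt(33) ≈ 62.935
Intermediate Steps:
L(Y, g) = -6 (L(Y, g) = (1/3)*(-18) = -6)
C = sqrt(33) (C = sqrt(57 + 12*(-2)) = sqrt(57 - 24) = sqrt(33) ≈ 5.7446)
L(-16, -3) + C*12 = -6 + sqrt(33)*12 = -6 + 12*sqrt(33)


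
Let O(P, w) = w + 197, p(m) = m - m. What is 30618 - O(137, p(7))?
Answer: 30421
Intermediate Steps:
p(m) = 0
O(P, w) = 197 + w
30618 - O(137, p(7)) = 30618 - (197 + 0) = 30618 - 1*197 = 30618 - 197 = 30421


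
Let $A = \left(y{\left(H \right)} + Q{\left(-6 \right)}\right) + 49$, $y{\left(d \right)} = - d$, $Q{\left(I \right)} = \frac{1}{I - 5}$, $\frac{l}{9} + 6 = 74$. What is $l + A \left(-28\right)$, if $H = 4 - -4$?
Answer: $- \frac{5868}{11} \approx -533.45$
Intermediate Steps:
$l = 612$ ($l = -54 + 9 \cdot 74 = -54 + 666 = 612$)
$H = 8$ ($H = 4 + 4 = 8$)
$Q{\left(I \right)} = \frac{1}{-5 + I}$
$A = \frac{450}{11}$ ($A = \left(\left(-1\right) 8 + \frac{1}{-5 - 6}\right) + 49 = \left(-8 + \frac{1}{-11}\right) + 49 = \left(-8 - \frac{1}{11}\right) + 49 = - \frac{89}{11} + 49 = \frac{450}{11} \approx 40.909$)
$l + A \left(-28\right) = 612 + \frac{450}{11} \left(-28\right) = 612 - \frac{12600}{11} = - \frac{5868}{11}$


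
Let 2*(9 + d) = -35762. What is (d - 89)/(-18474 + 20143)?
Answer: -17979/1669 ≈ -10.772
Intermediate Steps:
d = -17890 (d = -9 + (1/2)*(-35762) = -9 - 17881 = -17890)
(d - 89)/(-18474 + 20143) = (-17890 - 89)/(-18474 + 20143) = -17979/1669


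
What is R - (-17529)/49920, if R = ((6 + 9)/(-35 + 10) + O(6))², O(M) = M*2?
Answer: 10841887/83200 ≈ 130.31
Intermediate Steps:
O(M) = 2*M
R = 3249/25 (R = ((6 + 9)/(-35 + 10) + 2*6)² = (15/(-25) + 12)² = (15*(-1/25) + 12)² = (-⅗ + 12)² = (57/5)² = 3249/25 ≈ 129.96)
R - (-17529)/49920 = 3249/25 - (-17529)/49920 = 3249/25 - 1*(-5843/16640) = 3249/25 + 5843/16640 = 10841887/83200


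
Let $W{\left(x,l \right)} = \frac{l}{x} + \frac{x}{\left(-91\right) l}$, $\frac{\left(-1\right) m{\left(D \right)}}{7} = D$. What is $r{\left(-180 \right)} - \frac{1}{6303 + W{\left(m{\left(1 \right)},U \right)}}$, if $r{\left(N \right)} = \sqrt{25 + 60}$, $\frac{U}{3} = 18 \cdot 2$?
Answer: $- \frac{9828}{61794259} + \sqrt{85} \approx 9.2194$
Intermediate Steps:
$m{\left(D \right)} = - 7 D$
$U = 108$ ($U = 3 \cdot 18 \cdot 2 = 3 \cdot 36 = 108$)
$W{\left(x,l \right)} = \frac{l}{x} - \frac{x}{91 l}$ ($W{\left(x,l \right)} = \frac{l}{x} + x \left(- \frac{1}{91 l}\right) = \frac{l}{x} - \frac{x}{91 l}$)
$r{\left(N \right)} = \sqrt{85}$
$r{\left(-180 \right)} - \frac{1}{6303 + W{\left(m{\left(1 \right)},U \right)}} = \sqrt{85} - \frac{1}{6303 + \left(\frac{108}{\left(-7\right) 1} - \frac{\left(-7\right) 1}{91 \cdot 108}\right)} = \sqrt{85} - \frac{1}{6303 + \left(\frac{108}{-7} - \left(- \frac{1}{13}\right) \frac{1}{108}\right)} = \sqrt{85} - \frac{1}{6303 + \left(108 \left(- \frac{1}{7}\right) + \frac{1}{1404}\right)} = \sqrt{85} - \frac{1}{6303 + \left(- \frac{108}{7} + \frac{1}{1404}\right)} = \sqrt{85} - \frac{1}{6303 - \frac{151625}{9828}} = \sqrt{85} - \frac{1}{\frac{61794259}{9828}} = \sqrt{85} - \frac{9828}{61794259} = - \frac{9828}{61794259} + \sqrt{85}$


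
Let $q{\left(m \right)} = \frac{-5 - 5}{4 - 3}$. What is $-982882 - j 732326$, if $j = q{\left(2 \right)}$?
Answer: $6340378$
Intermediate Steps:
$q{\left(m \right)} = -10$ ($q{\left(m \right)} = - \frac{10}{1} = \left(-10\right) 1 = -10$)
$j = -10$
$-982882 - j 732326 = -982882 - \left(-10\right) 732326 = -982882 - -7323260 = -982882 + 7323260 = 6340378$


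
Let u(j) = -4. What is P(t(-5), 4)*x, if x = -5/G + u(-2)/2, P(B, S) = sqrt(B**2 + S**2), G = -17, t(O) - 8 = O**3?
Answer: -29*sqrt(13705)/17 ≈ -199.70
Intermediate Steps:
t(O) = 8 + O**3
x = -29/17 (x = -5/(-17) - 4/2 = -5*(-1/17) - 4*1/2 = 5/17 - 2 = -29/17 ≈ -1.7059)
P(t(-5), 4)*x = sqrt((8 + (-5)**3)**2 + 4**2)*(-29/17) = sqrt((8 - 125)**2 + 16)*(-29/17) = sqrt((-117)**2 + 16)*(-29/17) = sqrt(13689 + 16)*(-29/17) = sqrt(13705)*(-29/17) = -29*sqrt(13705)/17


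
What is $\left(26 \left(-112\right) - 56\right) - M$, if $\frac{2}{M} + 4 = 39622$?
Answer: $- \frac{58793113}{19809} \approx -2968.0$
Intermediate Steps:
$M = \frac{1}{19809}$ ($M = \frac{2}{-4 + 39622} = \frac{2}{39618} = 2 \cdot \frac{1}{39618} = \frac{1}{19809} \approx 5.0482 \cdot 10^{-5}$)
$\left(26 \left(-112\right) - 56\right) - M = \left(26 \left(-112\right) - 56\right) - \frac{1}{19809} = \left(-2912 - 56\right) - \frac{1}{19809} = -2968 - \frac{1}{19809} = - \frac{58793113}{19809}$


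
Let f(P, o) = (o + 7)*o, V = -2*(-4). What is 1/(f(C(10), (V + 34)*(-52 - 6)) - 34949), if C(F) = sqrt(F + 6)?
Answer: 1/5882095 ≈ 1.7001e-7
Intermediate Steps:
V = 8
C(F) = sqrt(6 + F)
f(P, o) = o*(7 + o) (f(P, o) = (7 + o)*o = o*(7 + o))
1/(f(C(10), (V + 34)*(-52 - 6)) - 34949) = 1/(((8 + 34)*(-52 - 6))*(7 + (8 + 34)*(-52 - 6)) - 34949) = 1/((42*(-58))*(7 + 42*(-58)) - 34949) = 1/(-2436*(7 - 2436) - 34949) = 1/(-2436*(-2429) - 34949) = 1/(5917044 - 34949) = 1/5882095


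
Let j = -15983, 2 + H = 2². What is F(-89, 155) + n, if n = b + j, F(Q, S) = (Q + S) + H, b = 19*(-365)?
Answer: -22850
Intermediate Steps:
H = 2 (H = -2 + 2² = -2 + 4 = 2)
b = -6935
F(Q, S) = 2 + Q + S (F(Q, S) = (Q + S) + 2 = 2 + Q + S)
n = -22918 (n = -6935 - 15983 = -22918)
F(-89, 155) + n = (2 - 89 + 155) - 22918 = 68 - 22918 = -22850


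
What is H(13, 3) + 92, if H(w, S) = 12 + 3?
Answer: 107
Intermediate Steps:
H(w, S) = 15
H(13, 3) + 92 = 15 + 92 = 107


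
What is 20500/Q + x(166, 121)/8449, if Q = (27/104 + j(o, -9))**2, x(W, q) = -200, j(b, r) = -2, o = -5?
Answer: 1873373319800/276797689 ≈ 6768.0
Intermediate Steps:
Q = 32761/10816 (Q = (27/104 - 2)**2 = (-181/104)**2 = 32761/10816 ≈ 3.0289)
20500/Q + x(166, 121)/8449 = 20500/(32761/10816) - 200/8449 = 20500*(10816/32761) - 200*1/8449 = 221728000/32761 - 200/8449 = 1873373319800/276797689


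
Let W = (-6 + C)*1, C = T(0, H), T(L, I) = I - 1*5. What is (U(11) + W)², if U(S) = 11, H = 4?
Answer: 16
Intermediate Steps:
T(L, I) = -5 + I (T(L, I) = I - 5 = -5 + I)
C = -1 (C = -5 + 4 = -1)
W = -7 (W = (-6 - 1)*1 = -7*1 = -7)
(U(11) + W)² = (11 - 7)² = 4² = 16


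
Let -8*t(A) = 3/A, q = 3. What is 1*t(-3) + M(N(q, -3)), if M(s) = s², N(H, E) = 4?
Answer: 129/8 ≈ 16.125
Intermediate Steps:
t(A) = -3/(8*A)
1*t(-3) + M(N(q, -3)) = 1*(-3/8/(-3)) + 4² = 1*(-3/8*(-⅓)) + 16 = 1*(⅛) + 16 = ⅛ + 16 = 129/8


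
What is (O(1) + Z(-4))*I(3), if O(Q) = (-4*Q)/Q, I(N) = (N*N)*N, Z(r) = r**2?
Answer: 324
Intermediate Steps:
I(N) = N**3 (I(N) = N**2*N = N**3)
O(Q) = -4
(O(1) + Z(-4))*I(3) = (-4 + (-4)**2)*3**3 = (-4 + 16)*27 = 12*27 = 324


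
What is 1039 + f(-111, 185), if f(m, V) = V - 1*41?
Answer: 1183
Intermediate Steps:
f(m, V) = -41 + V (f(m, V) = V - 41 = -41 + V)
1039 + f(-111, 185) = 1039 + (-41 + 185) = 1039 + 144 = 1183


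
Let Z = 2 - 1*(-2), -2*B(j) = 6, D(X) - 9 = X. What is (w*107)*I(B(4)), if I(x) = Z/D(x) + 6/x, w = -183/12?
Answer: 6527/3 ≈ 2175.7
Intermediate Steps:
D(X) = 9 + X
B(j) = -3 (B(j) = -½*6 = -3)
w = -61/4 (w = -183*1/12 = -61/4 ≈ -15.250)
Z = 4 (Z = 2 + 2 = 4)
I(x) = 4/(9 + x) + 6/x
(w*107)*I(B(4)) = (-61/4*107)*(2*(27 + 5*(-3))/(-3*(9 - 3))) = -6527*(-1)*(27 - 15)/(2*3*6) = -6527*(-1)*12/(2*3*6) = -6527/4*(-4/3) = 6527/3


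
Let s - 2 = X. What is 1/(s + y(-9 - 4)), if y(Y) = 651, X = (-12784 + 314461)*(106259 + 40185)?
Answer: 1/44178787241 ≈ 2.2635e-11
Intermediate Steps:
X = 44178786588 (X = 301677*146444 = 44178786588)
s = 44178786590 (s = 2 + 44178786588 = 44178786590)
1/(s + y(-9 - 4)) = 1/(44178786590 + 651) = 1/44178787241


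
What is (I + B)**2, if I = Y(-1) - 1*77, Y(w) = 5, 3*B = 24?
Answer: 4096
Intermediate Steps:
B = 8 (B = (1/3)*24 = 8)
I = -72 (I = 5 - 1*77 = 5 - 77 = -72)
(I + B)**2 = (-72 + 8)**2 = (-64)**2 = 4096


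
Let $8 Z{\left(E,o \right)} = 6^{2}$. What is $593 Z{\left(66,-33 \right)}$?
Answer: $\frac{5337}{2} \approx 2668.5$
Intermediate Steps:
$Z{\left(E,o \right)} = \frac{9}{2}$ ($Z{\left(E,o \right)} = \frac{6^{2}}{8} = \frac{1}{8} \cdot 36 = \frac{9}{2}$)
$593 Z{\left(66,-33 \right)} = 593 \cdot \frac{9}{2} = \frac{5337}{2}$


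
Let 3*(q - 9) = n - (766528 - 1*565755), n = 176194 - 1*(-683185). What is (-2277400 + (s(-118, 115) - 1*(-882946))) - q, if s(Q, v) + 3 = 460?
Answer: -4840624/3 ≈ -1.6135e+6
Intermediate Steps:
s(Q, v) = 457 (s(Q, v) = -3 + 460 = 457)
n = 859379 (n = 176194 + 683185 = 859379)
q = 658633/3 (q = 9 + (859379 - (766528 - 1*565755))/3 = 9 + (859379 - (766528 - 565755))/3 = 9 + (859379 - 1*200773)/3 = 9 + (859379 - 200773)/3 = 9 + (⅓)*658606 = 9 + 658606/3 = 658633/3 ≈ 2.1954e+5)
(-2277400 + (s(-118, 115) - 1*(-882946))) - q = (-2277400 + (457 - 1*(-882946))) - 1*658633/3 = (-2277400 + (457 + 882946)) - 658633/3 = (-2277400 + 883403) - 658633/3 = -1393997 - 658633/3 = -4840624/3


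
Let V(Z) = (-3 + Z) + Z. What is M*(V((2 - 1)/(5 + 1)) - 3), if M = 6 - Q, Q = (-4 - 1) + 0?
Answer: -187/3 ≈ -62.333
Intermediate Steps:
Q = -5 (Q = -5 + 0 = -5)
V(Z) = -3 + 2*Z
M = 11 (M = 6 - 1*(-5) = 6 + 5 = 11)
M*(V((2 - 1)/(5 + 1)) - 3) = 11*((-3 + 2*((2 - 1)/(5 + 1))) - 3) = 11*((-3 + 2*(1/6)) - 3) = 11*((-3 + 1/3) - 3) = 11*(-8/3 - 3) = 11*(-17/3) = -187/3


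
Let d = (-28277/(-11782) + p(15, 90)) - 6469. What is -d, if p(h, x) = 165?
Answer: 74245451/11782 ≈ 6301.6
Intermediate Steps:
d = -74245451/11782 (d = (-28277/(-11782) + 165) - 6469 = (-28277*(-1/11782) + 165) - 6469 = (28277/11782 + 165) - 6469 = 1972307/11782 - 6469 = -74245451/11782 ≈ -6301.6)
-d = -1*(-74245451/11782) = 74245451/11782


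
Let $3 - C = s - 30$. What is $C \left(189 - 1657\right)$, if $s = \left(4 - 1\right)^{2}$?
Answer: $-35232$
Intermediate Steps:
$s = 9$ ($s = 3^{2} = 9$)
$C = 24$ ($C = 3 - \left(9 - 30\right) = 3 - -21 = 3 + 21 = 24$)
$C \left(189 - 1657\right) = 24 \left(189 - 1657\right) = 24 \left(-1468\right) = -35232$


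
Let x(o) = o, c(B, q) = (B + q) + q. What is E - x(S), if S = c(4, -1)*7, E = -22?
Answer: -36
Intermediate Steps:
c(B, q) = B + 2*q
S = 14 (S = (4 + 2*(-1))*7 = (4 - 2)*7 = 2*7 = 14)
E - x(S) = -22 - 1*14 = -22 - 14 = -36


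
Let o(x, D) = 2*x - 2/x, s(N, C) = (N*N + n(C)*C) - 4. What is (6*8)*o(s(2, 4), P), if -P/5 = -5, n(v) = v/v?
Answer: 360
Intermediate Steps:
n(v) = 1
s(N, C) = -4 + C + N**2 (s(N, C) = (N*N + 1*C) - 4 = (N**2 + C) - 4 = (C + N**2) - 4 = -4 + C + N**2)
P = 25 (P = -5*(-5) = 25)
o(x, D) = -2/x + 2*x
(6*8)*o(s(2, 4), P) = (6*8)*(-2/(-4 + 4 + 2**2) + 2*(-4 + 4 + 2**2)) = 48*(-2/(-4 + 4 + 4) + 2*(-4 + 4 + 4)) = 48*(-2/4 + 2*4) = 48*(-2*1/4 + 8) = 48*(-1/2 + 8) = 48*(15/2) = 360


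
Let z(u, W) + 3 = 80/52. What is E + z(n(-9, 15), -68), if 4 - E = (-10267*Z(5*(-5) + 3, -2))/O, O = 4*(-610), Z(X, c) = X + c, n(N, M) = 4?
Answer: 410478/3965 ≈ 103.53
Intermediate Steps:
z(u, W) = -19/13 (z(u, W) = -3 + 80/52 = -3 + 80*(1/52) = -3 + 20/13 = -19/13)
O = -2440
E = 32021/305 (E = 4 - (-10267*((5*(-5) + 3) - 2))/(-2440) = 4 - (-10267*((-25 + 3) - 2))*(-1)/2440 = 4 - (-10267*(-22 - 2))*(-1)/2440 = 4 - (-10267*(-24))*(-1)/2440 = 4 - 246408*(-1)/2440 = 4 - 1*(-30801/305) = 4 + 30801/305 = 32021/305 ≈ 104.99)
E + z(n(-9, 15), -68) = 32021/305 - 19/13 = 410478/3965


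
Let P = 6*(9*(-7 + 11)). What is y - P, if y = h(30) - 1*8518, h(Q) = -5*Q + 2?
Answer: -8882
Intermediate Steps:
h(Q) = 2 - 5*Q
y = -8666 (y = (2 - 5*30) - 1*8518 = (2 - 150) - 8518 = -148 - 8518 = -8666)
P = 216 (P = 6*(9*4) = 6*36 = 216)
y - P = -8666 - 1*216 = -8666 - 216 = -8882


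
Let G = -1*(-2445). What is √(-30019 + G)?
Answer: I*√27574 ≈ 166.05*I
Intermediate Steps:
G = 2445
√(-30019 + G) = √(-30019 + 2445) = √(-27574) = I*√27574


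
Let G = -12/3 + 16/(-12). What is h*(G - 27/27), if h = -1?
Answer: 19/3 ≈ 6.3333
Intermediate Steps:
G = -16/3 (G = -12*⅓ + 16*(-1/12) = -4 - 4/3 = -16/3 ≈ -5.3333)
h*(G - 27/27) = -(-16/3 - 27/27) = -(-16/3 - 27*1/27) = -(-16/3 - 1) = -1*(-19/3) = 19/3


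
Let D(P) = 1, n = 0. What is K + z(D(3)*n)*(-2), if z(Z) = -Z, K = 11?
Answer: 11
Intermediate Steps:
K + z(D(3)*n)*(-2) = 11 - 0*(-2) = 11 - 1*0*(-2) = 11 + 0*(-2) = 11 + 0 = 11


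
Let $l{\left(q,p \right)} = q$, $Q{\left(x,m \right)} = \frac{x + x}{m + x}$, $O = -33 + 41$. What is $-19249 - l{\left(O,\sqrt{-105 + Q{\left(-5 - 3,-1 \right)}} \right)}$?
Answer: $-19257$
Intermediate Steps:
$O = 8$
$Q{\left(x,m \right)} = \frac{2 x}{m + x}$
$-19249 - l{\left(O,\sqrt{-105 + Q{\left(-5 - 3,-1 \right)}} \right)} = -19249 - 8 = -19257$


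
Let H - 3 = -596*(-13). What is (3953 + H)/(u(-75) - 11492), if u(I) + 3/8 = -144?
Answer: -93632/93091 ≈ -1.0058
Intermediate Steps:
H = 7751 (H = 3 - 596*(-13) = 3 + 7748 = 7751)
u(I) = -1155/8 (u(I) = -3/8 - 144 = -1155/8)
(3953 + H)/(u(-75) - 11492) = (3953 + 7751)/(-1155/8 - 11492) = 11704/(-93091/8) = 11704*(-8/93091) = -93632/93091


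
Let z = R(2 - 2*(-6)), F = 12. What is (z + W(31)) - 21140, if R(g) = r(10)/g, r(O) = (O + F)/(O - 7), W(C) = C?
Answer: -443278/21 ≈ -21108.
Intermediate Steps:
r(O) = (12 + O)/(-7 + O) (r(O) = (O + 12)/(O - 7) = (12 + O)/(-7 + O))
R(g) = 22/(3*g) (R(g) = ((12 + 10)/(-7 + 10))/g = (22/3)/g = ((⅓)*22)/g = 22/(3*g))
z = 11/21 (z = 22/(3*(2 - 2*(-6))) = 22/(3*(2 + 12)) = (22/3)/14 = (22/3)*(1/14) = 11/21 ≈ 0.52381)
(z + W(31)) - 21140 = (11/21 + 31) - 21140 = 662/21 - 21140 = -443278/21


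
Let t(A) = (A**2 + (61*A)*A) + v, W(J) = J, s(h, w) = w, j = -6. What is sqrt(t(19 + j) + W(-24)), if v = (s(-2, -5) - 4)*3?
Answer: sqrt(10427) ≈ 102.11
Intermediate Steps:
v = -27 (v = (-5 - 4)*3 = -9*3 = -27)
t(A) = -27 + 62*A**2 (t(A) = (A**2 + (61*A)*A) - 27 = (A**2 + 61*A**2) - 27 = 62*A**2 - 27 = -27 + 62*A**2)
sqrt(t(19 + j) + W(-24)) = sqrt((-27 + 62*(19 - 6)**2) - 24) = sqrt((-27 + 62*13**2) - 24) = sqrt((-27 + 62*169) - 24) = sqrt((-27 + 10478) - 24) = sqrt(10451 - 24) = sqrt(10427)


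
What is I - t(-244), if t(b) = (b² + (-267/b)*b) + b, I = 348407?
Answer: 289382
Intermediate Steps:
t(b) = -267 + b + b² (t(b) = (b² - 267) + b = (-267 + b²) + b = -267 + b + b²)
I - t(-244) = 348407 - (-267 - 244 + (-244)²) = 348407 - (-267 - 244 + 59536) = 348407 - 1*59025 = 348407 - 59025 = 289382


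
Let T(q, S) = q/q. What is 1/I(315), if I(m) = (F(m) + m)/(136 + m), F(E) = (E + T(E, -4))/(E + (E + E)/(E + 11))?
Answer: 5824665/4081102 ≈ 1.4272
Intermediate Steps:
T(q, S) = 1
F(E) = (1 + E)/(E + 2*E/(11 + E)) (F(E) = (E + 1)/(E + (E + E)/(E + 11)) = (1 + E)/(E + (2*E)/(11 + E)) = (1 + E)/(E + 2*E/(11 + E)))
I(m) = (m + (11 + m² + 12*m)/(m*(13 + m)))/(136 + m) (I(m) = ((11 + m² + 12*m)/(m*(13 + m)) + m)/(136 + m) = (m + (11 + m² + 12*m)/(m*(13 + m)))/(136 + m))
1/I(315) = 1/((11 + 315² + 12*315 + 315²*(13 + 315))/(315*(13 + 315)*(136 + 315))) = 1/((1/315)*(11 + 99225 + 3780 + 99225*328)/(328*451)) = 1/((1/315)*(1/328)*(1/451)*(11 + 99225 + 3780 + 32545800)) = 1/((1/315)*(1/328)*(1/451)*32648816) = 1/(4081102/5824665) = 5824665/4081102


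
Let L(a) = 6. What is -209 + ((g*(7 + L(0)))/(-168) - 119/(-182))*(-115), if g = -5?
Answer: -717851/2184 ≈ -328.69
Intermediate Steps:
-209 + ((g*(7 + L(0)))/(-168) - 119/(-182))*(-115) = -209 + (-5*(7 + 6)/(-168) - 119/(-182))*(-115) = -209 + (-5*13*(-1/168) - 119*(-1/182))*(-115) = -209 + (-65*(-1/168) + 17/26)*(-115) = -209 + (65/168 + 17/26)*(-115) = -209 + (2273/2184)*(-115) = -209 - 261395/2184 = -717851/2184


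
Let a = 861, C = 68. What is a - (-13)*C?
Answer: 1745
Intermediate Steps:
a - (-13)*C = 861 - (-13)*68 = 861 - 1*(-884) = 861 + 884 = 1745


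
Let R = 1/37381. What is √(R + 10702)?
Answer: √14954323738403/37381 ≈ 103.45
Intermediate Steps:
R = 1/37381 ≈ 2.6752e-5
√(R + 10702) = √(1/37381 + 10702) = √(400051463/37381) = √14954323738403/37381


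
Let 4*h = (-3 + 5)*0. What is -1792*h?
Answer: 0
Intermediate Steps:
h = 0 (h = ((-3 + 5)*0)/4 = (2*0)/4 = (1/4)*0 = 0)
-1792*h = -1792*0 = 0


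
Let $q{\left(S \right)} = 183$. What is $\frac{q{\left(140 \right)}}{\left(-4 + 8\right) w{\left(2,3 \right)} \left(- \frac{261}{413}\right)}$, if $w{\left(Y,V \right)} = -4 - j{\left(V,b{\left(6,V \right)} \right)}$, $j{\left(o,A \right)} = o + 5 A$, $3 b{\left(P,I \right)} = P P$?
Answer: $\frac{25193}{23316} \approx 1.0805$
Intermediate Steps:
$b{\left(P,I \right)} = \frac{P^{2}}{3}$ ($b{\left(P,I \right)} = \frac{P P}{3} = \frac{P^{2}}{3}$)
$w{\left(Y,V \right)} = -64 - V$ ($w{\left(Y,V \right)} = -4 - \left(V + 5 \frac{6^{2}}{3}\right) = -4 - \left(V + 5 \cdot \frac{1}{3} \cdot 36\right) = -4 - \left(V + 5 \cdot 12\right) = -4 - \left(V + 60\right) = -4 - \left(60 + V\right) = -64 - V$)
$\frac{q{\left(140 \right)}}{\left(-4 + 8\right) w{\left(2,3 \right)} \left(- \frac{261}{413}\right)} = \frac{183}{\left(-4 + 8\right) \left(-64 - 3\right) \left(- \frac{261}{413}\right)} = \frac{183}{4 \left(-64 - 3\right) \left(\left(-261\right) \frac{1}{413}\right)} = \frac{183}{4 \left(-67\right) \left(- \frac{261}{413}\right)} = \frac{183}{\left(-268\right) \left(- \frac{261}{413}\right)} = \frac{183}{\frac{69948}{413}} = 183 \cdot \frac{413}{69948} = \frac{25193}{23316}$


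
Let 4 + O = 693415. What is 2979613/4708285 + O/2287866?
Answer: 55091431071/58862979070 ≈ 0.93593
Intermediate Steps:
O = 693411 (O = -4 + 693415 = 693411)
2979613/4708285 + O/2287866 = 2979613/4708285 + 693411/2287866 = 2979613*(1/4708285) + 693411*(1/2287866) = 2979613/4708285 + 231137/762622 = 55091431071/58862979070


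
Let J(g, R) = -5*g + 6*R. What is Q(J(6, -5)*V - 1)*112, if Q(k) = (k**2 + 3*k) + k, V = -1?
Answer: 416304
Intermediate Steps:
Q(k) = k**2 + 4*k
Q(J(6, -5)*V - 1)*112 = (((-5*6 + 6*(-5))*(-1) - 1)*(4 + ((-5*6 + 6*(-5))*(-1) - 1)))*112 = (((-30 - 30)*(-1) - 1)*(4 + ((-30 - 30)*(-1) - 1)))*112 = ((-60*(-1) - 1)*(4 + (-60*(-1) - 1)))*112 = ((60 - 1)*(4 + (60 - 1)))*112 = (59*(4 + 59))*112 = (59*63)*112 = 3717*112 = 416304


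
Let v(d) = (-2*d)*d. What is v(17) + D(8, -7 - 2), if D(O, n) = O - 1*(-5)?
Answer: -565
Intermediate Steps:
D(O, n) = 5 + O (D(O, n) = O + 5 = 5 + O)
v(d) = -2*d²
v(17) + D(8, -7 - 2) = -2*17² + (5 + 8) = -2*289 + 13 = -578 + 13 = -565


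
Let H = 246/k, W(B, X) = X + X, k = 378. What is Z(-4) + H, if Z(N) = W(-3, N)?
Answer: -463/63 ≈ -7.3492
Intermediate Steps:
W(B, X) = 2*X
Z(N) = 2*N
H = 41/63 (H = 246/378 = 246*(1/378) = 41/63 ≈ 0.65079)
Z(-4) + H = 2*(-4) + 41/63 = -8 + 41/63 = -463/63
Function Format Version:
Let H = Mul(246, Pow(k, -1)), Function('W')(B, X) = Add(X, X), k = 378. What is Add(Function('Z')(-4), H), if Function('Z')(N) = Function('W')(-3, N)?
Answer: Rational(-463, 63) ≈ -7.3492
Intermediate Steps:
Function('W')(B, X) = Mul(2, X)
Function('Z')(N) = Mul(2, N)
H = Rational(41, 63) (H = Mul(246, Pow(378, -1)) = Mul(246, Rational(1, 378)) = Rational(41, 63) ≈ 0.65079)
Add(Function('Z')(-4), H) = Add(Mul(2, -4), Rational(41, 63)) = Add(-8, Rational(41, 63)) = Rational(-463, 63)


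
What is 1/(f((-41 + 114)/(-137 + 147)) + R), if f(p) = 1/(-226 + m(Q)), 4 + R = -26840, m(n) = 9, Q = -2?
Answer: -217/5825149 ≈ -3.7252e-5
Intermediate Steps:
R = -26844 (R = -4 - 26840 = -26844)
f(p) = -1/217 (f(p) = 1/(-226 + 9) = 1/(-217) = -1/217)
1/(f((-41 + 114)/(-137 + 147)) + R) = 1/(-1/217 - 26844) = 1/(-5825149/217) = -217/5825149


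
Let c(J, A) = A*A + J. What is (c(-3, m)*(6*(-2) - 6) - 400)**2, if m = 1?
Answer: 132496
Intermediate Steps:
c(J, A) = J + A**2 (c(J, A) = A**2 + J = J + A**2)
(c(-3, m)*(6*(-2) - 6) - 400)**2 = ((-3 + 1**2)*(6*(-2) - 6) - 400)**2 = ((-3 + 1)*(-12 - 6) - 400)**2 = (-2*(-18) - 400)**2 = (36 - 400)**2 = (-364)**2 = 132496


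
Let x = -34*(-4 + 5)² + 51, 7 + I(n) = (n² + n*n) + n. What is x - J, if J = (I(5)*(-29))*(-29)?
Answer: -40351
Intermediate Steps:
I(n) = -7 + n + 2*n² (I(n) = -7 + ((n² + n*n) + n) = -7 + ((n² + n²) + n) = -7 + (2*n² + n) = -7 + (n + 2*n²) = -7 + n + 2*n²)
x = 17 (x = -34*1² + 51 = -34*1 + 51 = -34 + 51 = 17)
J = 40368 (J = ((-7 + 5 + 2*5²)*(-29))*(-29) = ((-7 + 5 + 2*25)*(-29))*(-29) = ((-7 + 5 + 50)*(-29))*(-29) = (48*(-29))*(-29) = -1392*(-29) = 40368)
x - J = 17 - 1*40368 = 17 - 40368 = -40351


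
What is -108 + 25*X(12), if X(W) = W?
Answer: 192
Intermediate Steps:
-108 + 25*X(12) = -108 + 25*12 = -108 + 300 = 192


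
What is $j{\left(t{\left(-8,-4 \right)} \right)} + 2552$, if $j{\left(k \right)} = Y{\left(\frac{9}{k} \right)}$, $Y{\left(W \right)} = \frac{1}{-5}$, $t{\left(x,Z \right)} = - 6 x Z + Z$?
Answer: $\frac{12759}{5} \approx 2551.8$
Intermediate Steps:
$t{\left(x,Z \right)} = Z - 6 Z x$ ($t{\left(x,Z \right)} = - 6 Z x + Z = Z - 6 Z x$)
$Y{\left(W \right)} = - \frac{1}{5}$
$j{\left(k \right)} = - \frac{1}{5}$
$j{\left(t{\left(-8,-4 \right)} \right)} + 2552 = - \frac{1}{5} + 2552 = \frac{12759}{5}$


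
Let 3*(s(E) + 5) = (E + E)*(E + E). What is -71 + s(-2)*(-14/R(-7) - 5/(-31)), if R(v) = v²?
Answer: -15416/217 ≈ -71.042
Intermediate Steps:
s(E) = -5 + 4*E²/3 (s(E) = -5 + ((E + E)*(E + E))/3 = -5 + ((2*E)*(2*E))/3 = -5 + (4*E²)/3 = -5 + 4*E²/3)
-71 + s(-2)*(-14/R(-7) - 5/(-31)) = -71 + (-5 + (4/3)*(-2)²)*(-14/((-7)²) - 5/(-31)) = -71 + (-5 + (4/3)*4)*(-14/49 - 5*(-1/31)) = -71 + (-5 + 16/3)*(-14*1/49 + 5/31) = -71 + (-2/7 + 5/31)/3 = -71 + (⅓)*(-27/217) = -71 - 9/217 = -15416/217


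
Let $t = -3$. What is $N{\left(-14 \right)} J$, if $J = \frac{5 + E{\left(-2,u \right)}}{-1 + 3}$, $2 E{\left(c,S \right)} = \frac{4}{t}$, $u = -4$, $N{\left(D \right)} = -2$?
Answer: $- \frac{13}{3} \approx -4.3333$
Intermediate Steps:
$E{\left(c,S \right)} = - \frac{2}{3}$ ($E{\left(c,S \right)} = \frac{4 \frac{1}{-3}}{2} = \frac{4 \left(- \frac{1}{3}\right)}{2} = \frac{1}{2} \left(- \frac{4}{3}\right) = - \frac{2}{3}$)
$J = \frac{13}{6}$ ($J = \frac{5 - \frac{2}{3}}{-1 + 3} = \frac{13}{3 \cdot 2} = \frac{13}{3} \cdot \frac{1}{2} = \frac{13}{6} \approx 2.1667$)
$N{\left(-14 \right)} J = \left(-2\right) \frac{13}{6} = - \frac{13}{3}$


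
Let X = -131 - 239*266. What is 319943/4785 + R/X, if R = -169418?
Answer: 470947421/6773965 ≈ 69.523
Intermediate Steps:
X = -63705 (X = -131 - 63574 = -63705)
319943/4785 + R/X = 319943/4785 - 169418/(-63705) = 319943*(1/4785) - 169418*(-1/63705) = 319943/4785 + 169418/63705 = 470947421/6773965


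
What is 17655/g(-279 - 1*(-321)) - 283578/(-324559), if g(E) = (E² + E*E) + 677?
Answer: 1384506927/272954119 ≈ 5.0723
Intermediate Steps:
g(E) = 677 + 2*E² (g(E) = (E² + E²) + 677 = 2*E² + 677 = 677 + 2*E²)
17655/g(-279 - 1*(-321)) - 283578/(-324559) = 17655/(677 + 2*(-279 - 1*(-321))²) - 283578/(-324559) = 17655/(677 + 2*(-279 + 321)²) - 283578*(-1/324559) = 17655/(677 + 2*42²) + 283578/324559 = 17655/(677 + 2*1764) + 283578/324559 = 17655/(677 + 3528) + 283578/324559 = 17655/4205 + 283578/324559 = 17655*(1/4205) + 283578/324559 = 3531/841 + 283578/324559 = 1384506927/272954119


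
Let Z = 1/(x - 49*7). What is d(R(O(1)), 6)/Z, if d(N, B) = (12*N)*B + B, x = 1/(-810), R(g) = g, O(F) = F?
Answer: -3611803/135 ≈ -26754.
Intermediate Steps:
x = -1/810 ≈ -0.0012346
d(N, B) = B + 12*B*N (d(N, B) = 12*B*N + B = B + 12*B*N)
Z = -810/277831 (Z = 1/(-1/810 - 49*7) = 1/(-1/810 - 343) = 1/(-277831/810) = -810/277831 ≈ -0.0029154)
d(R(O(1)), 6)/Z = (6*(1 + 12*1))/(-810/277831) = (6*(1 + 12))*(-277831/810) = (6*13)*(-277831/810) = 78*(-277831/810) = -3611803/135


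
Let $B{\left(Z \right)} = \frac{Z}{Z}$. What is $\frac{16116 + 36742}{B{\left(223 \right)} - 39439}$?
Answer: $- \frac{26429}{19719} \approx -1.3403$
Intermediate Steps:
$B{\left(Z \right)} = 1$
$\frac{16116 + 36742}{B{\left(223 \right)} - 39439} = \frac{16116 + 36742}{1 - 39439} = \frac{52858}{-39438} = 52858 \left(- \frac{1}{39438}\right) = - \frac{26429}{19719}$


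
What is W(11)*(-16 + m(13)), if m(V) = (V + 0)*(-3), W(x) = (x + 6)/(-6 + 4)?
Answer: 935/2 ≈ 467.50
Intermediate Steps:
W(x) = -3 - x/2 (W(x) = (6 + x)/(-2) = (6 + x)*(-½) = -3 - x/2)
m(V) = -3*V (m(V) = V*(-3) = -3*V)
W(11)*(-16 + m(13)) = (-3 - ½*11)*(-16 - 3*13) = (-3 - 11/2)*(-16 - 39) = -17/2*(-55) = 935/2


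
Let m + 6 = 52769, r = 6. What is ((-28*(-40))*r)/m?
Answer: 6720/52763 ≈ 0.12736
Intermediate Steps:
m = 52763 (m = -6 + 52769 = 52763)
((-28*(-40))*r)/m = (-28*(-40)*6)/52763 = (1120*6)*(1/52763) = 6720*(1/52763) = 6720/52763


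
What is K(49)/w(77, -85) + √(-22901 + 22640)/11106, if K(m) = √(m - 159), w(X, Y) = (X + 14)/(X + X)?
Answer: I*(13*√29 + 81444*√110)/48126 ≈ 17.751*I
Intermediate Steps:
w(X, Y) = (14 + X)/(2*X) (w(X, Y) = (14 + X)/((2*X)) = (14 + X)*(1/(2*X)) = (14 + X)/(2*X))
K(m) = √(-159 + m)
K(49)/w(77, -85) + √(-22901 + 22640)/11106 = √(-159 + 49)/(((½)*(14 + 77)/77)) + √(-22901 + 22640)/11106 = √(-110)/(((½)*(1/77)*91)) + √(-261)*(1/11106) = (I*√110)/(13/22) + (3*I*√29)*(1/11106) = (I*√110)*(22/13) + I*√29/3702 = 22*I*√110/13 + I*√29/3702 = I*√29/3702 + 22*I*√110/13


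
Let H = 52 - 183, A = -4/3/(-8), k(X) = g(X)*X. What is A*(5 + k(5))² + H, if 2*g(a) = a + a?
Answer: 19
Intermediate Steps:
g(a) = a (g(a) = (a + a)/2 = (2*a)/2 = a)
k(X) = X² (k(X) = X*X = X²)
A = ⅙ (A = -4*⅓*(-⅛) = -4/3*(-⅛) = ⅙ ≈ 0.16667)
H = -131
A*(5 + k(5))² + H = (5 + 5²)²/6 - 131 = (5 + 25)²/6 - 131 = (⅙)*30² - 131 = (⅙)*900 - 131 = 150 - 131 = 19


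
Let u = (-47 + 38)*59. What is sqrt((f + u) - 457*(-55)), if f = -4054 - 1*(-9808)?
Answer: sqrt(30358) ≈ 174.24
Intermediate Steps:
f = 5754 (f = -4054 + 9808 = 5754)
u = -531 (u = -9*59 = -531)
sqrt((f + u) - 457*(-55)) = sqrt((5754 - 531) - 457*(-55)) = sqrt(5223 + 25135) = sqrt(30358)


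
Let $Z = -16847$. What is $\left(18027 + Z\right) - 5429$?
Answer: $-4249$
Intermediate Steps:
$\left(18027 + Z\right) - 5429 = \left(18027 - 16847\right) - 5429 = 1180 - 5429 = -4249$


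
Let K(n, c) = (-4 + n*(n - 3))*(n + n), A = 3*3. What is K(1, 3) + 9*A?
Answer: 69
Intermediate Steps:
A = 9
K(n, c) = 2*n*(-4 + n*(-3 + n)) (K(n, c) = (-4 + n*(-3 + n))*(2*n) = 2*n*(-4 + n*(-3 + n)))
K(1, 3) + 9*A = 2*1*(-4 + 1² - 3*1) + 9*9 = 2*1*(-4 + 1 - 3) + 81 = 2*1*(-6) + 81 = -12 + 81 = 69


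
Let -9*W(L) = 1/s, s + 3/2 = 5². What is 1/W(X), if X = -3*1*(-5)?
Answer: -423/2 ≈ -211.50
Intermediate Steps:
s = 47/2 (s = -3/2 + 5² = -3/2 + 25 = 47/2 ≈ 23.500)
X = 15 (X = -3*(-5) = 15)
W(L) = -2/423 (W(L) = -1/(9*47/2) = -⅑*2/47 = -2/423)
1/W(X) = 1/(-2/423) = -423/2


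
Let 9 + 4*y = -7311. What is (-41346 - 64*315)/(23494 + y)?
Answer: -30753/10832 ≈ -2.8391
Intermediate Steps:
y = -1830 (y = -9/4 + (¼)*(-7311) = -9/4 - 7311/4 = -1830)
(-41346 - 64*315)/(23494 + y) = (-41346 - 64*315)/(23494 - 1830) = (-41346 - 20160)/21664 = -61506*1/21664 = -30753/10832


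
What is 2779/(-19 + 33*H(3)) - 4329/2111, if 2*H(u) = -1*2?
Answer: -6091577/109772 ≈ -55.493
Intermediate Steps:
H(u) = -1 (H(u) = (-1*2)/2 = (½)*(-2) = -1)
2779/(-19 + 33*H(3)) - 4329/2111 = 2779/(-19 + 33*(-1)) - 4329/2111 = 2779/(-19 - 33) - 4329*1/2111 = 2779/(-52) - 4329/2111 = 2779*(-1/52) - 4329/2111 = -2779/52 - 4329/2111 = -6091577/109772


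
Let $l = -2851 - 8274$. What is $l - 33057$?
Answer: $-44182$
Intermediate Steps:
$l = -11125$ ($l = -2851 - 8274 = -11125$)
$l - 33057 = -11125 - 33057 = -44182$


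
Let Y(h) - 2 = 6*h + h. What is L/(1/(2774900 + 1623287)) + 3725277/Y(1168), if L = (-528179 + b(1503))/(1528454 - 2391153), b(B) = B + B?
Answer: 203148734370657/75861854 ≈ 2.6779e+6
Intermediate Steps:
b(B) = 2*B
Y(h) = 2 + 7*h (Y(h) = 2 + (6*h + h) = 2 + 7*h)
L = 525173/862699 (L = (-528179 + 2*1503)/(1528454 - 2391153) = (-528179 + 3006)/(-862699) = -525173*(-1/862699) = 525173/862699 ≈ 0.60876)
L/(1/(2774900 + 1623287)) + 3725277/Y(1168) = 525173/(862699*(1/(2774900 + 1623287))) + 3725277/(2 + 7*1168) = 525173/(862699*(1/4398187)) + 3725277/(2 + 8176) = 525173/(862699*(1/4398187)) + 3725277/8178 = (525173/862699)*4398187 + 3725277*(1/8178) = 74509969721/27829 + 1241759/2726 = 203148734370657/75861854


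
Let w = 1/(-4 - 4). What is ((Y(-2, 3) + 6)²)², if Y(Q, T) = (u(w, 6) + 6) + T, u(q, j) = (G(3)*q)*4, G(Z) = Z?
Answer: 531441/16 ≈ 33215.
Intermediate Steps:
w = -⅛ (w = 1/(-8) = -⅛ ≈ -0.12500)
u(q, j) = 12*q (u(q, j) = (3*q)*4 = 12*q)
Y(Q, T) = 9/2 + T (Y(Q, T) = (12*(-⅛) + 6) + T = (-3/2 + 6) + T = 9/2 + T)
((Y(-2, 3) + 6)²)² = (((9/2 + 3) + 6)²)² = ((15/2 + 6)²)² = ((27/2)²)² = (729/4)² = 531441/16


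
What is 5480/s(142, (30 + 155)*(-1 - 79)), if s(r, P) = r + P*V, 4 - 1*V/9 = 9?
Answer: 2740/333071 ≈ 0.0082265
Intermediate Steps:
V = -45 (V = 36 - 9*9 = 36 - 81 = -45)
s(r, P) = r - 45*P (s(r, P) = r + P*(-45) = r - 45*P)
5480/s(142, (30 + 155)*(-1 - 79)) = 5480/(142 - 45*(30 + 155)*(-1 - 79)) = 5480/(142 - 8325*(-80)) = 5480/(142 - 45*(-14800)) = 5480/(142 + 666000) = 5480/666142 = 5480*(1/666142) = 2740/333071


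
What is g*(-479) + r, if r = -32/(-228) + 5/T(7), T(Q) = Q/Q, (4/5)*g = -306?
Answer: 20887381/114 ≈ 1.8322e+5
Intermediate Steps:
g = -765/2 (g = (5/4)*(-306) = -765/2 ≈ -382.50)
T(Q) = 1
r = 293/57 (r = -32/(-228) + 5/1 = -32*(-1/228) + 5*1 = 8/57 + 5 = 293/57 ≈ 5.1404)
g*(-479) + r = -765/2*(-479) + 293/57 = 366435/2 + 293/57 = 20887381/114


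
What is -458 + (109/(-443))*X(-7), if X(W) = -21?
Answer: -200605/443 ≈ -452.83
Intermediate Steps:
-458 + (109/(-443))*X(-7) = -458 + (109/(-443))*(-21) = -458 + (109*(-1/443))*(-21) = -458 - 109/443*(-21) = -458 + 2289/443 = -200605/443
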